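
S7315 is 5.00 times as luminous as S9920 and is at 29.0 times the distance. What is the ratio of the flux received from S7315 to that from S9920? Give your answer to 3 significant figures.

0.00595

F = L/(4πd²), so F_S7315/F_S9920 = (L_S7315/L_S9920) / (d_S7315/d_S9920)²
= 5.00 / (29.0)² = 5.00 / 841.0 = 0.005945.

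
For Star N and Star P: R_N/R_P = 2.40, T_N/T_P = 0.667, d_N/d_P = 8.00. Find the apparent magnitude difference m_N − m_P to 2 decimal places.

4.37

L_N/L_P = (2.40)²(0.667)⁴ = 1.140.
F_N/F_P = (L_N/L_P)/(d_N/d_P)² = 1.140/64.00 = 0.01781.
m_N − m_P = −2.5 log₁₀(0.01781) = 4.37.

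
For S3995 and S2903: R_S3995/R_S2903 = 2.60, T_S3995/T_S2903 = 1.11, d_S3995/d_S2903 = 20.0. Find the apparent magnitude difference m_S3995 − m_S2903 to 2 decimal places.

3.98

L_S3995/L_S2903 = (2.60)²(1.11)⁴ = 10.26.
F_S3995/F_S2903 = (L_S3995/L_S2903)/(d_S3995/d_S2903)² = 10.26/400.0 = 0.02566.
m_S3995 − m_S2903 = −2.5 log₁₀(0.02566) = 3.98.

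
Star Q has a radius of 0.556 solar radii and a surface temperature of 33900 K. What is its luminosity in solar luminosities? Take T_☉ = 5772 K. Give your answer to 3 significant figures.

L/L_☉ = (R/R_☉)² (T/T_☉)⁴ = (0.556)² × (33900/5772)⁴
       = 0.3091 × (5.873)⁴ = 0.3091 × 1190 = 367.8.

368 solar luminosities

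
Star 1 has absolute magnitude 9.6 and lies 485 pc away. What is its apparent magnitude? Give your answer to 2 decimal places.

18.03

m = M + 5 log₁₀(d/10 pc) = 9.6 + 5 log₁₀(485/10)
  = 9.6 + 5 × 1.686 = 9.6 + 8.43 = 18.03.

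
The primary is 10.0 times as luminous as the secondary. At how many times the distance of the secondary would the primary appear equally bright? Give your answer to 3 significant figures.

3.16

Equal flux requires L_p/d_p² = L_s/d_s², so d_p/d_s = √(L_p/L_s)
= √(10.0) = 3.162.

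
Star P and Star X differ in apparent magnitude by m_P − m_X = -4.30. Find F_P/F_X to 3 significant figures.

F_P/F_X = 10^(−(m_P − m_X)/2.5) = 10^(4.30/2.5) = 10^1.720 = 52.48.

52.5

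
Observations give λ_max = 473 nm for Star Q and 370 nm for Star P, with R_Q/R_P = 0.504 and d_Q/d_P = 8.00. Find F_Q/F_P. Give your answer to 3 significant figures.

0.00149

Wien's law: T_Q/T_P = λ_P/λ_Q = 370/473 = 0.7822.
L_Q/L_P = (R_Q/R_P)²(T_Q/T_P)⁴ = (0.504)²(0.7822)⁴ = 0.09511.
F_Q/F_P = (L_Q/L_P)/(d_Q/d_P)² = 0.09511/(8.00)² = 0.001486.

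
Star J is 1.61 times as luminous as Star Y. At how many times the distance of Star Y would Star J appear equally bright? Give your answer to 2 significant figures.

1.3

Equal flux requires L_J/d_J² = L_Y/d_Y², so d_J/d_Y = √(L_J/L_Y)
= √(1.61) = 1.269.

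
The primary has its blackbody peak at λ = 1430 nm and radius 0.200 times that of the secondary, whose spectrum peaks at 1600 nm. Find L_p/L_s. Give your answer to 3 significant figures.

Wien's law gives T ∝ 1/λ_max, so T_p/T_s = λ_s/λ_p = 1600/1430 = 1.119.
Then L ∝ R²T⁴ gives L_p/L_s = (0.200)² × (1.119)⁴ = 0.04000 × 1.567 = 0.06269.

0.0627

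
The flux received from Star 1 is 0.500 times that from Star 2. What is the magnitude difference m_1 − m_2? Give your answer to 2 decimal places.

0.75

m_1 − m_2 = −2.5 log₁₀(F_1/F_2) = −2.5 log₁₀(0.500) = −2.5 × (-0.301) = 0.753.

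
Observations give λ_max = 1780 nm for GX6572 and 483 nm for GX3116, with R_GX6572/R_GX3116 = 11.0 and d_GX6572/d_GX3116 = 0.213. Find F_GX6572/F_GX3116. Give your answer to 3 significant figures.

Wien's law: T_GX6572/T_GX3116 = λ_GX3116/λ_GX6572 = 483/1780 = 0.2713.
L_GX6572/L_GX3116 = (R_GX6572/R_GX3116)²(T_GX6572/T_GX3116)⁴ = (11.0)²(0.2713)⁴ = 0.6560.
F_GX6572/F_GX3116 = (L_GX6572/L_GX3116)/(d_GX6572/d_GX3116)² = 0.6560/(0.213)² = 14.46.

14.5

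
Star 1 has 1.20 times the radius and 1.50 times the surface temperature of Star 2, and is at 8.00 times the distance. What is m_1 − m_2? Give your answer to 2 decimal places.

L_1/L_2 = (1.20)²(1.50)⁴ = 7.290.
F_1/F_2 = (L_1/L_2)/(d_1/d_2)² = 7.290/64.00 = 0.1139.
m_1 − m_2 = −2.5 log₁₀(0.1139) = 2.36.

2.36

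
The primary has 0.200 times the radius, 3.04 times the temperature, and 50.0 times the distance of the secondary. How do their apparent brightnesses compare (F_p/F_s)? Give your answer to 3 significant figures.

0.00137

L_p/L_s = (R_p/R_s)²(T_p/T_s)⁴ = (0.200)² × (3.04)⁴ = 3.416.
F_p/F_s = (L_p/L_s)/(d_p/d_s)² = 3.416 / (50.0)² = 0.001367.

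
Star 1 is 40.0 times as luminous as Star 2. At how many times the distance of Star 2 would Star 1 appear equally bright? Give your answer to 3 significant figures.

Equal flux requires L_1/d_1² = L_2/d_2², so d_1/d_2 = √(L_1/L_2)
= √(40.0) = 6.325.

6.32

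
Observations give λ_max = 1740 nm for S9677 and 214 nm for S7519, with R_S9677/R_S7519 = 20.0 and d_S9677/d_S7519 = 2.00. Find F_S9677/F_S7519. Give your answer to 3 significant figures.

Wien's law: T_S9677/T_S7519 = λ_S7519/λ_S9677 = 214/1740 = 0.1230.
L_S9677/L_S7519 = (R_S9677/R_S7519)²(T_S9677/T_S7519)⁴ = (20.0)²(0.1230)⁴ = 0.09152.
F_S9677/F_S7519 = (L_S9677/L_S7519)/(d_S9677/d_S7519)² = 0.09152/(2.00)² = 0.02288.

0.0229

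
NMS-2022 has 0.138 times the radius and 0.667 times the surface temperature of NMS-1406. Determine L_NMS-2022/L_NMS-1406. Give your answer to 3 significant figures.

0.00377

From the Stefan–Boltzmann law, L ∝ R²T⁴, so
L_NMS-2022/L_NMS-1406 = (R_NMS-2022/R_NMS-1406)² (T_NMS-2022/T_NMS-1406)⁴ = (0.138)² × (0.667)⁴ = 0.01904 × 0.1979 = 0.003769.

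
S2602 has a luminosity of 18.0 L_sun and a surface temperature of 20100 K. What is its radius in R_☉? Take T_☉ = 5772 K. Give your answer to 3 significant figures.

R/R_☉ = √(L/L_☉) / (T/T_☉)² = √(18.0) / (3.482)²
       = 4.243 / 12.13 = 0.3499.

0.350 R_☉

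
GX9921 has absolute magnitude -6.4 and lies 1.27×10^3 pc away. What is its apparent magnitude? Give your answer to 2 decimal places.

4.12

m = M + 5 log₁₀(d/10 pc) = -6.4 + 5 log₁₀(1.27×10^3/10)
  = -6.4 + 5 × 2.104 = -6.4 + 10.52 = 4.12.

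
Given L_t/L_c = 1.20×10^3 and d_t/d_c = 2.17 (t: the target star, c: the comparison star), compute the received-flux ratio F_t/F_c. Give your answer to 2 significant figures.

2.5×10^2

F = L/(4πd²), so F_t/F_c = (L_t/L_c) / (d_t/d_c)²
= 1.20×10^3 / (2.17)² = 1.20×10^3 / 4.709 = 254.8.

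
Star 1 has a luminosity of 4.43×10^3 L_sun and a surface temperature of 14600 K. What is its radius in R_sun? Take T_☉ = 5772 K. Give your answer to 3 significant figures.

10.4 R_sun

R/R_☉ = √(L/L_☉) / (T/T_☉)² = √(4.43×10^3) / (2.529)²
       = 66.56 / 6.398 = 10.40.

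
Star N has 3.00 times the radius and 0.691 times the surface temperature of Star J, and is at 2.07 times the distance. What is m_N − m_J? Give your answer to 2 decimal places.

0.80

L_N/L_J = (3.00)²(0.691)⁴ = 2.052.
F_N/F_J = (L_N/L_J)/(d_N/d_J)² = 2.052/4.285 = 0.4789.
m_N − m_J = −2.5 log₁₀(0.4789) = 0.80.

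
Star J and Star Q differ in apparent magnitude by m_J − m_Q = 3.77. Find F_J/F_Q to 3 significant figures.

F_J/F_Q = 10^(−(m_J − m_Q)/2.5) = 10^(-3.77/2.5) = 10^-1.508 = 0.03105.

0.0310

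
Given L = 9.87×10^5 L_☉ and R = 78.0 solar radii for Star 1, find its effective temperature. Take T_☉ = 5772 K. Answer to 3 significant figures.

T/T_☉ = (L/L_☉)^(1/4) / (R/R_☉)^(1/2)
T = 5772 × (9.87×10^5)^(1/4) / √(78.0) = 5772 × 31.52 / 8.832 = 2.060×10^4 K.

2.06×10^4 K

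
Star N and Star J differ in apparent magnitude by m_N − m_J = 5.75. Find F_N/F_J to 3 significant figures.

0.00501

F_N/F_J = 10^(−(m_N − m_J)/2.5) = 10^(-5.75/2.5) = 10^-2.300 = 0.005012.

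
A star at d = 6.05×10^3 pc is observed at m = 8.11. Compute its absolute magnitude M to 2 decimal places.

M = m − 5 log₁₀(d/10 pc) = 8.11 − 5 log₁₀(6.05×10^3/10)
  = 8.11 − 5 × 2.782 = 8.11 − 13.91 = -5.80.

-5.80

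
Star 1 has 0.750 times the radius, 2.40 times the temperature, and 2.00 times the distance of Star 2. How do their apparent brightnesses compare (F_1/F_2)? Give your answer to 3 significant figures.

L_1/L_2 = (R_1/R_2)²(T_1/T_2)⁴ = (0.750)² × (2.40)⁴ = 18.66.
F_1/F_2 = (L_1/L_2)/(d_1/d_2)² = 18.66 / (2.00)² = 4.666.

4.67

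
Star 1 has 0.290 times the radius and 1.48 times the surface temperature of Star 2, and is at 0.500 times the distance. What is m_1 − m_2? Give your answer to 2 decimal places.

-0.52

L_1/L_2 = (0.290)²(1.48)⁴ = 0.4035.
F_1/F_2 = (L_1/L_2)/(d_1/d_2)² = 0.4035/0.2500 = 1.614.
m_1 − m_2 = −2.5 log₁₀(1.614) = -0.52.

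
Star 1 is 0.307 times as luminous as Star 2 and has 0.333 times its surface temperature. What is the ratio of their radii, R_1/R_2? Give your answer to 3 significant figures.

5.00

L ∝ R²T⁴ gives R ∝ √L / T², so
R_1/R_2 = √(0.307) / (0.333)² = 0.5541 / 0.1109 = 4.997.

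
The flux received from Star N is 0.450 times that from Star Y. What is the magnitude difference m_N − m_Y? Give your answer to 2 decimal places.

m_N − m_Y = −2.5 log₁₀(F_N/F_Y) = −2.5 log₁₀(0.450) = −2.5 × (-0.347) = 0.867.

0.87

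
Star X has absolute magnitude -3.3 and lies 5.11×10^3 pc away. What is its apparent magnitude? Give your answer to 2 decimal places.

m = M + 5 log₁₀(d/10 pc) = -3.3 + 5 log₁₀(5.11×10^3/10)
  = -3.3 + 5 × 2.708 = -3.3 + 13.54 = 10.24.

10.24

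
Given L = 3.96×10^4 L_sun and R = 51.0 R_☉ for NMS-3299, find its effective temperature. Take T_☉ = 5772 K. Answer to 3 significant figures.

1.14×10^4 K

T/T_☉ = (L/L_☉)^(1/4) / (R/R_☉)^(1/2)
T = 5772 × (3.96×10^4)^(1/4) / √(51.0) = 5772 × 14.11 / 7.141 = 1.140×10^4 K.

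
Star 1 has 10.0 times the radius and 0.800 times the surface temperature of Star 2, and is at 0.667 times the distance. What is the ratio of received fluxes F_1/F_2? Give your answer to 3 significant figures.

92.1

L_1/L_2 = (R_1/R_2)²(T_1/T_2)⁴ = (10.0)² × (0.800)⁴ = 40.96.
F_1/F_2 = (L_1/L_2)/(d_1/d_2)² = 40.96 / (0.667)² = 92.07.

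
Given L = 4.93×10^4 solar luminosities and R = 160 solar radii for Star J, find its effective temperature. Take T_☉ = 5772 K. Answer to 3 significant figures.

6.80×10^3 K

T/T_☉ = (L/L_☉)^(1/4) / (R/R_☉)^(1/2)
T = 5772 × (4.93×10^4)^(1/4) / √(160) = 5772 × 14.90 / 12.65 = 6800 K.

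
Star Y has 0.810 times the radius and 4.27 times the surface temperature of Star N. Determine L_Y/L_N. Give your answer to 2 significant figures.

From the Stefan–Boltzmann law, L ∝ R²T⁴, so
L_Y/L_N = (R_Y/R_N)² (T_Y/T_N)⁴ = (0.810)² × (4.27)⁴ = 0.6561 × 332.4 = 218.1.

2.2×10^2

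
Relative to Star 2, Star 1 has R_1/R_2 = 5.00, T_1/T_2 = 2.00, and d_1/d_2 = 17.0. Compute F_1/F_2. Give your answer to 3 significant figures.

L_1/L_2 = (R_1/R_2)²(T_1/T_2)⁴ = (5.00)² × (2.00)⁴ = 400.0.
F_1/F_2 = (L_1/L_2)/(d_1/d_2)² = 400.0 / (17.0)² = 1.384.

1.38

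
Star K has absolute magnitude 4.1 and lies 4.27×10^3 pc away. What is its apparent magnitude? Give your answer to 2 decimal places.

m = M + 5 log₁₀(d/10 pc) = 4.1 + 5 log₁₀(4.27×10^3/10)
  = 4.1 + 5 × 2.630 = 4.1 + 13.15 = 17.25.

17.25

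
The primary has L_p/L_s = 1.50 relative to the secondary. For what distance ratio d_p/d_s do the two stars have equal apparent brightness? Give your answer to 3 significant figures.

Equal flux requires L_p/d_p² = L_s/d_s², so d_p/d_s = √(L_p/L_s)
= √(1.50) = 1.225.

1.22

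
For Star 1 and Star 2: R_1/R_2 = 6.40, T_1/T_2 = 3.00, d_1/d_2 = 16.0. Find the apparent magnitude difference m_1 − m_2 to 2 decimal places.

L_1/L_2 = (6.40)²(3.00)⁴ = 3318.
F_1/F_2 = (L_1/L_2)/(d_1/d_2)² = 3318/256.0 = 12.96.
m_1 − m_2 = −2.5 log₁₀(12.96) = -2.78.

-2.78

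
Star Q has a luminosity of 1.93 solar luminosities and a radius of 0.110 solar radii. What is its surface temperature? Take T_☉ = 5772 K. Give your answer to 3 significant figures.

2.05×10^4 K

T/T_☉ = (L/L_☉)^(1/4) / (R/R_☉)^(1/2)
T = 5772 × (1.93)^(1/4) / √(0.110) = 5772 × 1.179 / 0.3317 = 2.051×10^4 K.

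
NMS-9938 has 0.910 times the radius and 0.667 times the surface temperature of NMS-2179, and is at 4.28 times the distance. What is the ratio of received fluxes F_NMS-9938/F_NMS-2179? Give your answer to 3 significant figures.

0.00895

L_NMS-9938/L_NMS-2179 = (R_NMS-9938/R_NMS-2179)²(T_NMS-9938/T_NMS-2179)⁴ = (0.910)² × (0.667)⁴ = 0.1639.
F_NMS-9938/F_NMS-2179 = (L_NMS-9938/L_NMS-2179)/(d_NMS-9938/d_NMS-2179)² = 0.1639 / (4.28)² = 0.008947.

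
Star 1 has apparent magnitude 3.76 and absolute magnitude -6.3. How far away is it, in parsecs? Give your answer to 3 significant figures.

1.03×10^3 pc

m − M = 5 log₁₀(d/10 pc)
3.76 − (-6.3) = 10.06 = 5 log₁₀(d/10)
d = 10 × 10^(10.06/5) = 10 × 10^2.012 = 1028 pc.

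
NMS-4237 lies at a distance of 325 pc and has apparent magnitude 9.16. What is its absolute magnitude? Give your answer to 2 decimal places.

1.60

M = m − 5 log₁₀(d/10 pc) = 9.16 − 5 log₁₀(325/10)
  = 9.16 − 5 × 1.512 = 9.16 − 7.56 = 1.60.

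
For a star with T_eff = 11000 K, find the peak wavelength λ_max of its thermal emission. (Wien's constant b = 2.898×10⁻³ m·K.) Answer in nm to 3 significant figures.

263 nm

λ_max = b/T = 2.898×10⁻³ / 11000 = 2.63×10^-7 m = 263.5 nm.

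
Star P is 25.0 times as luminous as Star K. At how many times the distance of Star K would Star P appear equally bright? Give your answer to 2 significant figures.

5.0

Equal flux requires L_P/d_P² = L_K/d_K², so d_P/d_K = √(L_P/L_K)
= √(25.0) = 5.000.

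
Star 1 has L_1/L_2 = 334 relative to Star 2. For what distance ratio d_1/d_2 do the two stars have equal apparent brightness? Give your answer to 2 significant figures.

18

Equal flux requires L_1/d_1² = L_2/d_2², so d_1/d_2 = √(L_1/L_2)
= √(334) = 18.28.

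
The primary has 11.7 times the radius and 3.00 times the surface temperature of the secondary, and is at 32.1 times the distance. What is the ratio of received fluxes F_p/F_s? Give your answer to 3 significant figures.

L_p/L_s = (R_p/R_s)²(T_p/T_s)⁴ = (11.7)² × (3.00)⁴ = 1.109×10^4.
F_p/F_s = (L_p/L_s)/(d_p/d_s)² = 1.109×10^4 / (32.1)² = 10.76.

10.8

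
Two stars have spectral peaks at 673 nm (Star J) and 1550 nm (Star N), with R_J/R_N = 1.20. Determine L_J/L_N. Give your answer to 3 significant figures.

40.5

Wien's law gives T ∝ 1/λ_max, so T_J/T_N = λ_N/λ_J = 1550/673 = 2.303.
Then L ∝ R²T⁴ gives L_J/L_N = (1.20)² × (2.303)⁴ = 1.440 × 28.14 = 40.52.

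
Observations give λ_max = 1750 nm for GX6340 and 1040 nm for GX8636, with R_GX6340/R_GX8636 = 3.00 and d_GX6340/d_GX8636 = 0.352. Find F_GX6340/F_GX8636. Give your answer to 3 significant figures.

Wien's law: T_GX6340/T_GX8636 = λ_GX8636/λ_GX6340 = 1040/1750 = 0.5943.
L_GX6340/L_GX8636 = (R_GX6340/R_GX8636)²(T_GX6340/T_GX8636)⁴ = (3.00)²(0.5943)⁴ = 1.123.
F_GX6340/F_GX8636 = (L_GX6340/L_GX8636)/(d_GX6340/d_GX8636)² = 1.123/(0.352)² = 9.060.

9.06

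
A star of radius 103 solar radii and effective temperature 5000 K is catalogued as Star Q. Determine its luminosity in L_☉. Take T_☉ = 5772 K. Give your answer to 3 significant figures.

5.97×10^3 L_☉

L/L_☉ = (R/R_☉)² (T/T_☉)⁴ = (103)² × (5000/5772)⁴
       = 1.061×10^4 × (0.8663)⁴ = 1.061×10^4 × 0.5631 = 5974.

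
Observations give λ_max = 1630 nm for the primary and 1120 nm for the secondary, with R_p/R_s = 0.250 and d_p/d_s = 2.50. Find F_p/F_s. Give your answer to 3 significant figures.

Wien's law: T_p/T_s = λ_s/λ_p = 1120/1630 = 0.6871.
L_p/L_s = (R_p/R_s)²(T_p/T_s)⁴ = (0.250)²(0.6871)⁴ = 0.01393.
F_p/F_s = (L_p/L_s)/(d_p/d_s)² = 0.01393/(2.50)² = 0.002229.

0.00223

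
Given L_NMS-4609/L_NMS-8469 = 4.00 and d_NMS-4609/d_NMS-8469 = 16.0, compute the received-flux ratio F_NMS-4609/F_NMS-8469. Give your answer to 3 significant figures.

F = L/(4πd²), so F_NMS-4609/F_NMS-8469 = (L_NMS-4609/L_NMS-8469) / (d_NMS-4609/d_NMS-8469)²
= 4.00 / (16.0)² = 4.00 / 256.0 = 0.01562.

0.0156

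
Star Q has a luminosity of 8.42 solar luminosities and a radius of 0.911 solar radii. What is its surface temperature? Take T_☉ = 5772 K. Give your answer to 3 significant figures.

T/T_☉ = (L/L_☉)^(1/4) / (R/R_☉)^(1/2)
T = 5772 × (8.42)^(1/4) / √(0.911) = 5772 × 1.703 / 0.9545 = 1.030×10^4 K.

1.03×10^4 K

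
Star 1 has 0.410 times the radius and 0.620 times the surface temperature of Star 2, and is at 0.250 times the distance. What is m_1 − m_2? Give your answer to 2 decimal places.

1.00

L_1/L_2 = (0.410)²(0.620)⁴ = 0.02484.
F_1/F_2 = (L_1/L_2)/(d_1/d_2)² = 0.02484/0.06250 = 0.3974.
m_1 − m_2 = −2.5 log₁₀(0.3974) = 1.00.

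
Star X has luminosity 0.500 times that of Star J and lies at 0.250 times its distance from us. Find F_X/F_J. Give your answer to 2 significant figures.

8.0

F = L/(4πd²), so F_X/F_J = (L_X/L_J) / (d_X/d_J)²
= 0.500 / (0.250)² = 0.500 / 0.06250 = 8.000.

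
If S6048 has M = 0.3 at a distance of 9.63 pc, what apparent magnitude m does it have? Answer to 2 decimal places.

0.22

m = M + 5 log₁₀(d/10 pc) = 0.3 + 5 log₁₀(9.63/10)
  = 0.3 + 5 × -0.016 = 0.3 + -0.08 = 0.22.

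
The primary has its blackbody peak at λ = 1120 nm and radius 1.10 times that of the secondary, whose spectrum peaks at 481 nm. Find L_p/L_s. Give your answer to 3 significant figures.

0.0412

Wien's law gives T ∝ 1/λ_max, so T_p/T_s = λ_s/λ_p = 481/1120 = 0.4295.
Then L ∝ R²T⁴ gives L_p/L_s = (1.10)² × (0.4295)⁴ = 1.210 × 0.03402 = 0.04116.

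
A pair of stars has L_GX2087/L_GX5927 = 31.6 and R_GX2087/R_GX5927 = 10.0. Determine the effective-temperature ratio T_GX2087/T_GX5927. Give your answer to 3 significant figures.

L ∝ R²T⁴ gives T ∝ (L/R²)^(1/4), so
T_GX2087/T_GX5927 = (31.6 / 10.0²)^(1/4) = (0.3160)^(1/4) = 0.7498.

0.750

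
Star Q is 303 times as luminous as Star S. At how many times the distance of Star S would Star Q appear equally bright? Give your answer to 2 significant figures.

Equal flux requires L_Q/d_Q² = L_S/d_S², so d_Q/d_S = √(L_Q/L_S)
= √(303) = 17.41.

17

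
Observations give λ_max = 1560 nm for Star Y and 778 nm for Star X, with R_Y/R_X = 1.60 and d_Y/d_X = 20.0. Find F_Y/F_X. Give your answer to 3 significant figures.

3.96×10^-4

Wien's law: T_Y/T_X = λ_X/λ_Y = 778/1560 = 0.4987.
L_Y/L_X = (R_Y/R_X)²(T_Y/T_X)⁴ = (1.60)²(0.4987)⁴ = 0.1584.
F_Y/F_X = (L_Y/L_X)/(d_Y/d_X)² = 0.1584/(20.0)² = 3.959×10^-4.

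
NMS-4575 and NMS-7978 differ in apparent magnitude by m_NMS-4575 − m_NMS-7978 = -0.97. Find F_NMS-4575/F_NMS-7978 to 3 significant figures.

F_NMS-4575/F_NMS-7978 = 10^(−(m_NMS-4575 − m_NMS-7978)/2.5) = 10^(0.97/2.5) = 10^0.388 = 2.443.

2.44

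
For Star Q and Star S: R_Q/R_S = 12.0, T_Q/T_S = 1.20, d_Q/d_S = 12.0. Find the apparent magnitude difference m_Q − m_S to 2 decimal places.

L_Q/L_S = (12.0)²(1.20)⁴ = 298.6.
F_Q/F_S = (L_Q/L_S)/(d_Q/d_S)² = 298.6/144.0 = 2.074.
m_Q − m_S = −2.5 log₁₀(2.074) = -0.79.

-0.79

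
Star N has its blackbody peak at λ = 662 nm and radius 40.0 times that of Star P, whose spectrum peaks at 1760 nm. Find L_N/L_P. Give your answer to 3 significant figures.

Wien's law gives T ∝ 1/λ_max, so T_N/T_P = λ_P/λ_N = 1760/662 = 2.659.
Then L ∝ R²T⁴ gives L_N/L_P = (40.0)² × (2.659)⁴ = 1600 × 49.96 = 7.994×10^4.

7.99×10^4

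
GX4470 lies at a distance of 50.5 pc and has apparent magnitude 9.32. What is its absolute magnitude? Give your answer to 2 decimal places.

M = m − 5 log₁₀(d/10 pc) = 9.32 − 5 log₁₀(50.5/10)
  = 9.32 − 5 × 0.703 = 9.32 − 3.52 = 5.80.

5.80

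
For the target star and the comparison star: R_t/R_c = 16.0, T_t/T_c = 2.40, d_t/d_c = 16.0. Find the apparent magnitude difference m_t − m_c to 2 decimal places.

L_t/L_c = (16.0)²(2.40)⁴ = 8493.
F_t/F_c = (L_t/L_c)/(d_t/d_c)² = 8493/256.0 = 33.18.
m_t − m_c = −2.5 log₁₀(33.18) = -3.80.

-3.80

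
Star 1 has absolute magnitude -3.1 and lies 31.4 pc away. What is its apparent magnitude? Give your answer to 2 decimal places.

-0.62

m = M + 5 log₁₀(d/10 pc) = -3.1 + 5 log₁₀(31.4/10)
  = -3.1 + 5 × 0.497 = -3.1 + 2.48 = -0.62.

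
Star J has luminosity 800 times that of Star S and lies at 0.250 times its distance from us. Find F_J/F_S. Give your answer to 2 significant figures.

1.3×10^4

F = L/(4πd²), so F_J/F_S = (L_J/L_S) / (d_J/d_S)²
= 800 / (0.250)² = 800 / 0.06250 = 1.280×10^4.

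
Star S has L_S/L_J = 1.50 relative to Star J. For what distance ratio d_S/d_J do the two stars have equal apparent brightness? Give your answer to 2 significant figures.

Equal flux requires L_S/d_S² = L_J/d_J², so d_S/d_J = √(L_S/L_J)
= √(1.50) = 1.225.

1.2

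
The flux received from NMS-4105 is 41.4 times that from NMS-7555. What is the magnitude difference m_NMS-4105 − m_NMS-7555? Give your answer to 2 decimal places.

-4.04

m_NMS-4105 − m_NMS-7555 = −2.5 log₁₀(F_NMS-4105/F_NMS-7555) = −2.5 log₁₀(41.4) = −2.5 × (1.617) = -4.043.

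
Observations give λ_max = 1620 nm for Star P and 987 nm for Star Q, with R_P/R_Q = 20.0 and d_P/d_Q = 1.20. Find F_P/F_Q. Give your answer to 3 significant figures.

38.3

Wien's law: T_P/T_Q = λ_Q/λ_P = 987/1620 = 0.6093.
L_P/L_Q = (R_P/R_Q)²(T_P/T_Q)⁴ = (20.0)²(0.6093)⁴ = 55.11.
F_P/F_Q = (L_P/L_Q)/(d_P/d_Q)² = 55.11/(1.20)² = 38.27.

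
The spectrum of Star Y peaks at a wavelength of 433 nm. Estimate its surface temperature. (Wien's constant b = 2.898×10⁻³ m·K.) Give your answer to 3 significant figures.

6.69×10^3 K

T = b/λ_max = 2.898×10⁻³ / (433×10⁻⁹) = 6693 K.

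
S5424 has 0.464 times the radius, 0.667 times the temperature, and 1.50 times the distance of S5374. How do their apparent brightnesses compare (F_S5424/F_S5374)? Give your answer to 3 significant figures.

0.0189

L_S5424/L_S5374 = (R_S5424/R_S5374)²(T_S5424/T_S5374)⁴ = (0.464)² × (0.667)⁴ = 0.04261.
F_S5424/F_S5374 = (L_S5424/L_S5374)/(d_S5424/d_S5374)² = 0.04261 / (1.50)² = 0.01894.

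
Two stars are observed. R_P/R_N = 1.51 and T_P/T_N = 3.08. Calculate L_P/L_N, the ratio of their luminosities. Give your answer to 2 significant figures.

2.1×10^2

From the Stefan–Boltzmann law, L ∝ R²T⁴, so
L_P/L_N = (R_P/R_N)² (T_P/T_N)⁴ = (1.51)² × (3.08)⁴ = 2.280 × 89.99 = 205.2.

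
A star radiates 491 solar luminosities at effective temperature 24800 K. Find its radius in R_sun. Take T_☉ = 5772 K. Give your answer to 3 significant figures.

1.20 R_sun

R/R_☉ = √(L/L_☉) / (T/T_☉)² = √(491) / (4.297)²
       = 22.16 / 18.46 = 1.200.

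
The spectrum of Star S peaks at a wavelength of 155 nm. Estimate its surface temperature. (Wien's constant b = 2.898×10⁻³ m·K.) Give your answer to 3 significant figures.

T = b/λ_max = 2.898×10⁻³ / (155×10⁻⁹) = 1.870×10^4 K.

1.87×10^4 K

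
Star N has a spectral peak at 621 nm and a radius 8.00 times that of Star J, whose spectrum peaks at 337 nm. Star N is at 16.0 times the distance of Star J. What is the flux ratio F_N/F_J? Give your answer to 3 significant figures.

0.0217

Wien's law: T_N/T_J = λ_J/λ_N = 337/621 = 0.5427.
L_N/L_J = (R_N/R_J)²(T_N/T_J)⁴ = (8.00)²(0.5427)⁴ = 5.551.
F_N/F_J = (L_N/L_J)/(d_N/d_J)² = 5.551/(16.0)² = 0.02168.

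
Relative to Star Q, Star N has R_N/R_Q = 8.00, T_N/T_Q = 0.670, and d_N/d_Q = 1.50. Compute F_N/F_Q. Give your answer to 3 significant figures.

L_N/L_Q = (R_N/R_Q)²(T_N/T_Q)⁴ = (8.00)² × (0.670)⁴ = 12.90.
F_N/F_Q = (L_N/L_Q)/(d_N/d_Q)² = 12.90 / (1.50)² = 5.732.

5.73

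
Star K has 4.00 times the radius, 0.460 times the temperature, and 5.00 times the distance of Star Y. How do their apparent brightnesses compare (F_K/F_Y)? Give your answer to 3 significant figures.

0.0287

L_K/L_Y = (R_K/R_Y)²(T_K/T_Y)⁴ = (4.00)² × (0.460)⁴ = 0.7164.
F_K/F_Y = (L_K/L_Y)/(d_K/d_Y)² = 0.7164 / (5.00)² = 0.02866.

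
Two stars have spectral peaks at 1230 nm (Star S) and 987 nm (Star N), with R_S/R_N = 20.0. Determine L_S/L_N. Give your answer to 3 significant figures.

Wien's law gives T ∝ 1/λ_max, so T_S/T_N = λ_N/λ_S = 987/1230 = 0.8024.
Then L ∝ R²T⁴ gives L_S/L_N = (20.0)² × (0.8024)⁴ = 400.0 × 0.4146 = 165.8.

166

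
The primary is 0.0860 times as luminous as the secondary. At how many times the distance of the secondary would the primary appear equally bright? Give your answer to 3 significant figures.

Equal flux requires L_p/d_p² = L_s/d_s², so d_p/d_s = √(L_p/L_s)
= √(0.0860) = 0.2933.

0.293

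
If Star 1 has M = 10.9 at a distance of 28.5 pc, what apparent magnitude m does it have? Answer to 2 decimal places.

13.17

m = M + 5 log₁₀(d/10 pc) = 10.9 + 5 log₁₀(28.5/10)
  = 10.9 + 5 × 0.455 = 10.9 + 2.27 = 13.17.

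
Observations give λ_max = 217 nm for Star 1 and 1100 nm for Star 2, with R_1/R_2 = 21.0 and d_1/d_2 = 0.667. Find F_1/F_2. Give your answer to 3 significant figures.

Wien's law: T_1/T_2 = λ_2/λ_1 = 1100/217 = 5.069.
L_1/L_2 = (R_1/R_2)²(T_1/T_2)⁴ = (21.0)²(5.069)⁴ = 2.912×10^5.
F_1/F_2 = (L_1/L_2)/(d_1/d_2)² = 2.912×10^5/(0.667)² = 6.545×10^5.

6.55×10^5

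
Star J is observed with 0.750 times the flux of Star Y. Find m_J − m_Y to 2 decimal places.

m_J − m_Y = −2.5 log₁₀(F_J/F_Y) = −2.5 log₁₀(0.750) = −2.5 × (-0.125) = 0.312.

0.31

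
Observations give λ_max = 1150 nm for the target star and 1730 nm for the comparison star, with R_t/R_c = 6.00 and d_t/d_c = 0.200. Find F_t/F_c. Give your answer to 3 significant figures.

4.61×10^3

Wien's law: T_t/T_c = λ_c/λ_t = 1730/1150 = 1.504.
L_t/L_c = (R_t/R_c)²(T_t/T_c)⁴ = (6.00)²(1.504)⁴ = 184.4.
F_t/F_c = (L_t/L_c)/(d_t/d_c)² = 184.4/(0.200)² = 4609.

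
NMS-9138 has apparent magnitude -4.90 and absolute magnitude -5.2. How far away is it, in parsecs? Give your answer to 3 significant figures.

11.5 pc

m − M = 5 log₁₀(d/10 pc)
-4.90 − (-5.2) = 0.30 = 5 log₁₀(d/10)
d = 10 × 10^(0.30/5) = 10 × 10^0.060 = 11.48 pc.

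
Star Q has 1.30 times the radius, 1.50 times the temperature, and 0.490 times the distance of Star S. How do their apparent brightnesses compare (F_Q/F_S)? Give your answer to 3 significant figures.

L_Q/L_S = (R_Q/R_S)²(T_Q/T_S)⁴ = (1.30)² × (1.50)⁴ = 8.556.
F_Q/F_S = (L_Q/L_S)/(d_Q/d_S)² = 8.556 / (0.490)² = 35.63.

35.6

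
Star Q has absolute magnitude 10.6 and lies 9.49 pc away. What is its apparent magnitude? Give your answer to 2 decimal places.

m = M + 5 log₁₀(d/10 pc) = 10.6 + 5 log₁₀(9.49/10)
  = 10.6 + 5 × -0.023 = 10.6 + -0.11 = 10.49.

10.49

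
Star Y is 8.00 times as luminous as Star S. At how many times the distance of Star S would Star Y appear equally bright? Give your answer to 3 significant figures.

Equal flux requires L_Y/d_Y² = L_S/d_S², so d_Y/d_S = √(L_Y/L_S)
= √(8.00) = 2.828.

2.83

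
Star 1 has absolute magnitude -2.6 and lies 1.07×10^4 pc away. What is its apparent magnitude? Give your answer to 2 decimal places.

12.55

m = M + 5 log₁₀(d/10 pc) = -2.6 + 5 log₁₀(1.07×10^4/10)
  = -2.6 + 5 × 3.029 = -2.6 + 15.15 = 12.55.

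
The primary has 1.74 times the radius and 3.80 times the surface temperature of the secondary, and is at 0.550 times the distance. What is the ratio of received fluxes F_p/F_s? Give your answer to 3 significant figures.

L_p/L_s = (R_p/R_s)²(T_p/T_s)⁴ = (1.74)² × (3.80)⁴ = 631.3.
F_p/F_s = (L_p/L_s)/(d_p/d_s)² = 631.3 / (0.550)² = 2087.

2.09×10^3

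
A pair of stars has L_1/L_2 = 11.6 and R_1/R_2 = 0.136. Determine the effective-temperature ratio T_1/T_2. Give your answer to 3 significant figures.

L ∝ R²T⁴ gives T ∝ (L/R²)^(1/4), so
T_1/T_2 = (11.6 / 0.136²)^(1/4) = (627.2)^(1/4) = 5.004.

5.00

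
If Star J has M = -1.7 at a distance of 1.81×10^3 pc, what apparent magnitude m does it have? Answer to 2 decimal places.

m = M + 5 log₁₀(d/10 pc) = -1.7 + 5 log₁₀(1.81×10^3/10)
  = -1.7 + 5 × 2.258 = -1.7 + 11.29 = 9.59.

9.59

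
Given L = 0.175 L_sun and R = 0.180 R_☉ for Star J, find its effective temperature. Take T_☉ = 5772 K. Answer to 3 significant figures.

8.80×10^3 K

T/T_☉ = (L/L_☉)^(1/4) / (R/R_☉)^(1/2)
T = 5772 × (0.175)^(1/4) / √(0.180) = 5772 × 0.6468 / 0.4243 = 8799 K.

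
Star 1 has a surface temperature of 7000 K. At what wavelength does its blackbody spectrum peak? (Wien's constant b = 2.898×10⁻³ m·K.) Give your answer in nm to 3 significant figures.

414 nm

λ_max = b/T = 2.898×10⁻³ / 7000 = 4.14×10^-7 m = 414.0 nm.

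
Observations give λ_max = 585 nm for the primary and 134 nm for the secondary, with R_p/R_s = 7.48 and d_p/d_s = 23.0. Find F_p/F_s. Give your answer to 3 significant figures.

Wien's law: T_p/T_s = λ_s/λ_p = 134/585 = 0.2291.
L_p/L_s = (R_p/R_s)²(T_p/T_s)⁴ = (7.48)²(0.2291)⁴ = 0.1540.
F_p/F_s = (L_p/L_s)/(d_p/d_s)² = 0.1540/(23.0)² = 2.912×10^-4.

2.91×10^-4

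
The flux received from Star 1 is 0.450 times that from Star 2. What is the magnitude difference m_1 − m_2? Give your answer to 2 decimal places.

0.87

m_1 − m_2 = −2.5 log₁₀(F_1/F_2) = −2.5 log₁₀(0.450) = −2.5 × (-0.347) = 0.867.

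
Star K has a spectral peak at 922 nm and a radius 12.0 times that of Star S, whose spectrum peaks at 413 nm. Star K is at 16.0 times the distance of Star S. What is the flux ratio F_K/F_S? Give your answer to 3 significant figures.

0.0226

Wien's law: T_K/T_S = λ_S/λ_K = 413/922 = 0.4479.
L_K/L_S = (R_K/R_S)²(T_K/T_S)⁴ = (12.0)²(0.4479)⁴ = 5.797.
F_K/F_S = (L_K/L_S)/(d_K/d_S)² = 5.797/(16.0)² = 0.02265.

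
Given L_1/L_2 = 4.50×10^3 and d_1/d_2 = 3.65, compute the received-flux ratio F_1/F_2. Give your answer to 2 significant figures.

F = L/(4πd²), so F_1/F_2 = (L_1/L_2) / (d_1/d_2)²
= 4.50×10^3 / (3.65)² = 4.50×10^3 / 13.32 = 337.8.

3.4×10^2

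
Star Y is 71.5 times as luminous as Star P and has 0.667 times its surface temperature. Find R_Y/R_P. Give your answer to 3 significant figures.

L ∝ R²T⁴ gives R ∝ √L / T², so
R_Y/R_P = √(71.5) / (0.667)² = 8.456 / 0.4449 = 19.01.

19.0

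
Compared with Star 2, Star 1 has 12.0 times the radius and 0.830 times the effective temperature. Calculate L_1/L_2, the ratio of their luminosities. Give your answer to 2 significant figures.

68

From the Stefan–Boltzmann law, L ∝ R²T⁴, so
L_1/L_2 = (R_1/R_2)² (T_1/T_2)⁴ = (12.0)² × (0.830)⁴ = 144.0 × 0.4746 = 68.34.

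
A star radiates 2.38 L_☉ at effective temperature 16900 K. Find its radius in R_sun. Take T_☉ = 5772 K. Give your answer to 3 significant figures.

R/R_☉ = √(L/L_☉) / (T/T_☉)² = √(2.38) / (2.928)²
       = 1.543 / 8.573 = 0.1800.

0.180 R_sun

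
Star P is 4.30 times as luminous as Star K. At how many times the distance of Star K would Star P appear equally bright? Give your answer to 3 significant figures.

2.07

Equal flux requires L_P/d_P² = L_K/d_K², so d_P/d_K = √(L_P/L_K)
= √(4.30) = 2.074.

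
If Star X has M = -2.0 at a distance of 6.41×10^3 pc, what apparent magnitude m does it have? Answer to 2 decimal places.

12.03

m = M + 5 log₁₀(d/10 pc) = -2.0 + 5 log₁₀(6.41×10^3/10)
  = -2.0 + 5 × 2.807 = -2.0 + 14.03 = 12.03.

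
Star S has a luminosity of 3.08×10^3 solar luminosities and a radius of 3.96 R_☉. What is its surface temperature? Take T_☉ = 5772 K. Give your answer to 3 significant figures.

T/T_☉ = (L/L_☉)^(1/4) / (R/R_☉)^(1/2)
T = 5772 × (3.08×10^3)^(1/4) / √(3.96) = 5772 × 7.450 / 1.990 = 2.161×10^4 K.

2.16×10^4 K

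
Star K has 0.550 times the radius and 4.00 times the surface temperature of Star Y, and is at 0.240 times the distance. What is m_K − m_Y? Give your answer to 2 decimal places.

-7.82

L_K/L_Y = (0.550)²(4.00)⁴ = 77.44.
F_K/F_Y = (L_K/L_Y)/(d_K/d_Y)² = 77.44/0.05760 = 1344.
m_K − m_Y = −2.5 log₁₀(1344) = -7.82.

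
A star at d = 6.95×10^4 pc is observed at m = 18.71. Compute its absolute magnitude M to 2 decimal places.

M = m − 5 log₁₀(d/10 pc) = 18.71 − 5 log₁₀(6.95×10^4/10)
  = 18.71 − 5 × 3.842 = 18.71 − 19.21 = -0.50.

-0.50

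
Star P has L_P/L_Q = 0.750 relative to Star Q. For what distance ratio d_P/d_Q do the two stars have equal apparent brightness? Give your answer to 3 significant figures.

Equal flux requires L_P/d_P² = L_Q/d_Q², so d_P/d_Q = √(L_P/L_Q)
= √(0.750) = 0.8660.

0.866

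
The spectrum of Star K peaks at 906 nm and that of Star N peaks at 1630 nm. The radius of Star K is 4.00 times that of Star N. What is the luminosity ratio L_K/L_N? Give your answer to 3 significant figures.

Wien's law gives T ∝ 1/λ_max, so T_K/T_N = λ_N/λ_K = 1630/906 = 1.799.
Then L ∝ R²T⁴ gives L_K/L_N = (4.00)² × (1.799)⁴ = 16.00 × 10.48 = 167.6.

168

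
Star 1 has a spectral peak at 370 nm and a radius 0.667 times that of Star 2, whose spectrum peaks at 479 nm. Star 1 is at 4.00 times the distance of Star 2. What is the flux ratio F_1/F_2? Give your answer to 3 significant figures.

Wien's law: T_1/T_2 = λ_2/λ_1 = 479/370 = 1.295.
L_1/L_2 = (R_1/R_2)²(T_1/T_2)⁴ = (0.667)²(1.295)⁴ = 1.250.
F_1/F_2 = (L_1/L_2)/(d_1/d_2)² = 1.250/(4.00)² = 0.07810.

0.0781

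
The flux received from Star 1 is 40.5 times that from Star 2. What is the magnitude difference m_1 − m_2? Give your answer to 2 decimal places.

m_1 − m_2 = −2.5 log₁₀(F_1/F_2) = −2.5 log₁₀(40.5) = −2.5 × (1.607) = -4.019.

-4.02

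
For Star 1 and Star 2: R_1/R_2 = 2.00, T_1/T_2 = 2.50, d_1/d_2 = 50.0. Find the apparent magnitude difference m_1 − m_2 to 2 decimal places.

3.01

L_1/L_2 = (2.00)²(2.50)⁴ = 156.2.
F_1/F_2 = (L_1/L_2)/(d_1/d_2)² = 156.2/2500 = 0.06250.
m_1 − m_2 = −2.5 log₁₀(0.06250) = 3.01.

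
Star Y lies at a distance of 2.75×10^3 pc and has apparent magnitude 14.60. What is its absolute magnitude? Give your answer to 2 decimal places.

2.40

M = m − 5 log₁₀(d/10 pc) = 14.60 − 5 log₁₀(2.75×10^3/10)
  = 14.60 − 5 × 2.439 = 14.60 − 12.20 = 2.40.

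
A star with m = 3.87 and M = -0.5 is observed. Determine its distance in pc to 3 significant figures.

74.8 pc

m − M = 5 log₁₀(d/10 pc)
3.87 − (-0.5) = 4.37 = 5 log₁₀(d/10)
d = 10 × 10^(4.37/5) = 10 × 10^0.874 = 74.82 pc.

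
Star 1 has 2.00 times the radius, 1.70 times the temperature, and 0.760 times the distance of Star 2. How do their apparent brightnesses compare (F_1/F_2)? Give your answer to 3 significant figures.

L_1/L_2 = (R_1/R_2)²(T_1/T_2)⁴ = (2.00)² × (1.70)⁴ = 33.41.
F_1/F_2 = (L_1/L_2)/(d_1/d_2)² = 33.41 / (0.760)² = 57.84.

57.8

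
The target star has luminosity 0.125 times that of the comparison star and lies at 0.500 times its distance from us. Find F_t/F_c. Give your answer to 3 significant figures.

0.500

F = L/(4πd²), so F_t/F_c = (L_t/L_c) / (d_t/d_c)²
= 0.125 / (0.500)² = 0.125 / 0.2500 = 0.5000.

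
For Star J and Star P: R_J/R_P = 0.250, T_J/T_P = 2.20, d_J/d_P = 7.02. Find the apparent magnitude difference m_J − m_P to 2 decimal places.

3.82

L_J/L_P = (0.250)²(2.20)⁴ = 1.464.
F_J/F_P = (L_J/L_P)/(d_J/d_P)² = 1.464/49.28 = 0.02971.
m_J − m_P = −2.5 log₁₀(0.02971) = 3.82.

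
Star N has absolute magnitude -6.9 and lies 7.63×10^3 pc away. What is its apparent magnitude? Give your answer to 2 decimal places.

7.51

m = M + 5 log₁₀(d/10 pc) = -6.9 + 5 log₁₀(7.63×10^3/10)
  = -6.9 + 5 × 2.883 = -6.9 + 14.41 = 7.51.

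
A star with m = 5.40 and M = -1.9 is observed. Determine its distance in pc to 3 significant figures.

m − M = 5 log₁₀(d/10 pc)
5.40 − (-1.9) = 7.30 = 5 log₁₀(d/10)
d = 10 × 10^(7.30/5) = 10 × 10^1.460 = 288.4 pc.

288 pc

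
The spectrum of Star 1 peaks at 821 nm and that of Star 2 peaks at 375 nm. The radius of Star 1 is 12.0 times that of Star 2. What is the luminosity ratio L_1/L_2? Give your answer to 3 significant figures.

6.27

Wien's law gives T ∝ 1/λ_max, so T_1/T_2 = λ_2/λ_1 = 375/821 = 0.4568.
Then L ∝ R²T⁴ gives L_1/L_2 = (12.0)² × (0.4568)⁴ = 144.0 × 0.04353 = 6.268.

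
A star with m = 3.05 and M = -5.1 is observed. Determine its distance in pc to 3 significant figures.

427 pc

m − M = 5 log₁₀(d/10 pc)
3.05 − (-5.1) = 8.15 = 5 log₁₀(d/10)
d = 10 × 10^(8.15/5) = 10 × 10^1.630 = 426.6 pc.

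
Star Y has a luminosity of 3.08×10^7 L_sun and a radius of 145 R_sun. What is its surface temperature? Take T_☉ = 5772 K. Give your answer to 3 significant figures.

3.57×10^4 K

T/T_☉ = (L/L_☉)^(1/4) / (R/R_☉)^(1/2)
T = 5772 × (3.08×10^7)^(1/4) / √(145) = 5772 × 74.50 / 12.04 = 3.571×10^4 K.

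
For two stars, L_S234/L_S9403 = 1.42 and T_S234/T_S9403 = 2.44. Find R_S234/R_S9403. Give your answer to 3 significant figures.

L ∝ R²T⁴ gives R ∝ √L / T², so
R_S234/R_S9403 = √(1.42) / (2.44)² = 1.192 / 5.954 = 0.2002.

0.200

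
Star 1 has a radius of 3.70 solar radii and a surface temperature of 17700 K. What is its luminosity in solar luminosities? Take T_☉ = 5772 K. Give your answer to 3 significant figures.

L/L_☉ = (R/R_☉)² (T/T_☉)⁴ = (3.70)² × (17700/5772)⁴
       = 13.69 × (3.067)⁴ = 13.69 × 88.43 = 1211.

1.21×10^3 solar luminosities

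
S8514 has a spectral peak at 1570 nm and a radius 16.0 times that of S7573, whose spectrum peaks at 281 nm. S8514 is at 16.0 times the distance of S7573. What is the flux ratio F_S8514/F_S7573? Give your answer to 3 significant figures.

Wien's law: T_S8514/T_S7573 = λ_S7573/λ_S8514 = 281/1570 = 0.1790.
L_S8514/L_S7573 = (R_S8514/R_S7573)²(T_S8514/T_S7573)⁴ = (16.0)²(0.1790)⁴ = 0.2627.
F_S8514/F_S7573 = (L_S8514/L_S7573)/(d_S8514/d_S7573)² = 0.2627/(16.0)² = 0.001026.

0.00103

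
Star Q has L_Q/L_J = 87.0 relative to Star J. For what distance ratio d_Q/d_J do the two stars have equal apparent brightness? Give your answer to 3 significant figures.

9.33

Equal flux requires L_Q/d_Q² = L_J/d_J², so d_Q/d_J = √(L_Q/L_J)
= √(87.0) = 9.327.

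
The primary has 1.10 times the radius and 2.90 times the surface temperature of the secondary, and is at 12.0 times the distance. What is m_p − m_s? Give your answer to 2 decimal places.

L_p/L_s = (1.10)²(2.90)⁴ = 85.58.
F_p/F_s = (L_p/L_s)/(d_p/d_s)² = 85.58/144.0 = 0.5943.
m_p − m_s = −2.5 log₁₀(0.5943) = 0.56.

0.56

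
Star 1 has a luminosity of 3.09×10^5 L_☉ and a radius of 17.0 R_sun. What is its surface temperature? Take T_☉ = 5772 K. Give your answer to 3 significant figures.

T/T_☉ = (L/L_☉)^(1/4) / (R/R_☉)^(1/2)
T = 5772 × (3.09×10^5)^(1/4) / √(17.0) = 5772 × 23.58 / 4.123 = 3.301×10^4 K.

3.30×10^4 K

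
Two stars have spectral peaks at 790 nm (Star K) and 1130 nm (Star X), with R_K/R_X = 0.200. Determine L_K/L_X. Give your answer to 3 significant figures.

0.167

Wien's law gives T ∝ 1/λ_max, so T_K/T_X = λ_X/λ_K = 1130/790 = 1.430.
Then L ∝ R²T⁴ gives L_K/L_X = (0.200)² × (1.430)⁴ = 0.04000 × 4.186 = 0.1674.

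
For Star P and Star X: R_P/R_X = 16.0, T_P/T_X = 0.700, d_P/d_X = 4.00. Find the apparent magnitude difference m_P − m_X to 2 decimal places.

-1.46

L_P/L_X = (16.0)²(0.700)⁴ = 61.47.
F_P/F_X = (L_P/L_X)/(d_P/d_X)² = 61.47/16.00 = 3.842.
m_P − m_X = −2.5 log₁₀(3.842) = -1.46.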